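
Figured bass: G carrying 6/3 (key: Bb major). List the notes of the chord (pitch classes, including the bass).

A third above G in this key is Bb.
A sixth above G in this key is Eb.
Together with the bass G, this spells Eb major in first inversion.

G, Bb, Eb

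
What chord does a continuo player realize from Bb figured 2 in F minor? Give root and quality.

C minor seventh

The figures 2 indicate a seventh chord in third inversion.
In third inversion the root lies a second above the bass: a second above Bb in F minor is C.
The chord tones are Bb, C, Eb, G, giving C minor seventh.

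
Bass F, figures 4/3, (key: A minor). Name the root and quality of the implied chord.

B half-diminished seventh

The figures 4/3 indicate a seventh chord in second inversion.
In second inversion the root lies a fourth above the bass: a fourth above F in A minor is B.
The chord tones are F, A, B, D, giving B half-diminished seventh.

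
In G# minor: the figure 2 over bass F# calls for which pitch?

Counting 1 letter step above F# lands on G; in G# minor, that letter is G#.

G#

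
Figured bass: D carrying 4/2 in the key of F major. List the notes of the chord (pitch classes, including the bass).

The written figures 4/2 are shorthand for 6/4/2: the 6 is implied.
A second above D in this key is E.
A fourth above D in this key is G.
A sixth above D in this key is Bb.
Together with the bass D, this spells E half-diminished seventh in third inversion.

D, E, G, Bb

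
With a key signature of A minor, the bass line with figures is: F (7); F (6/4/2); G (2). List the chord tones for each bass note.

F, A, C, E | F, G, B, D | G, A, C, E

F (7/5/3): F, A, C, E.
F (6/4/2): F, G, B, D.
G (6/4/2): G, A, C, E.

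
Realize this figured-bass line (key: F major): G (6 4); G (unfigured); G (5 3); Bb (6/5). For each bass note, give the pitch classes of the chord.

G, C, E | G, Bb, D | G, Bb, D | Bb, D, F, G

G (6/4): G, C, E.
G (5/3): G, Bb, D.
G (5/3): G, Bb, D.
Bb (6/5/3): Bb, D, F, G.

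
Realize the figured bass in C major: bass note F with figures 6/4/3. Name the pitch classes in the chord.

A third above F in this key is A.
A fourth above F in this key is B.
A sixth above F in this key is D.
Together with the bass F, this spells B half-diminished seventh in second inversion.

F, A, B, D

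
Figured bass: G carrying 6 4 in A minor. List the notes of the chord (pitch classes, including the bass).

G, C, E

A fourth above G in this key is C.
A sixth above G in this key is E.
Together with the bass G, this spells C major in second inversion.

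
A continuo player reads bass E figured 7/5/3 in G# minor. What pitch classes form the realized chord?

A third above E in this key is G#.
A fifth above E in this key is B.
A seventh above E in this key is D#.
Together with the bass E, this spells E major seventh in root position.

E, G#, B, D#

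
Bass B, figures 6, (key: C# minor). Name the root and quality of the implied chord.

The figures 6 indicate a triad in first inversion.
In first inversion the root lies a sixth above the bass: a sixth above B in C# minor is G#.
The chord tones are B, D#, G#, giving G# minor.

G# minor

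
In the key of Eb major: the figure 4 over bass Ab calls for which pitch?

D

Counting 3 letter steps above Ab lands on D; in Eb major, that letter is D.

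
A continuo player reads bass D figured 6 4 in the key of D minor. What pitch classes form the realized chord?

D, G, Bb

A fourth above D in this key is G.
A sixth above D in this key is Bb.
Together with the bass D, this spells G minor in second inversion.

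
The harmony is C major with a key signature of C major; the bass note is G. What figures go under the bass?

6/4

G is the fifth of C major, so the chord is in second inversion.
A triad in second inversion is figured 6/4, conventionally abbreviated 6/4.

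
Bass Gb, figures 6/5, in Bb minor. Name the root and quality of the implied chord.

Eb minor seventh

The figures 6/5 indicate a seventh chord in first inversion.
In first inversion the root lies a sixth above the bass: a sixth above Gb in Bb minor is Eb.
The chord tones are Gb, Bb, Db, Eb, giving Eb minor seventh.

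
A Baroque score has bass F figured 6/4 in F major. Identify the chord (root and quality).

Bb major

The figures 6/4 indicate a triad in second inversion.
In second inversion the root lies a fourth above the bass: a fourth above F in F major is Bb.
The chord tones are F, Bb, D, giving Bb major.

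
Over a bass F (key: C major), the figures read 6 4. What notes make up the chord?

A fourth above F in this key is B.
A sixth above F in this key is D.
Together with the bass F, this spells B diminished in second inversion.

F, B, D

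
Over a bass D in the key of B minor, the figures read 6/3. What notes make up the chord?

D, F#, B

A third above D in this key is F#.
A sixth above D in this key is B.
Together with the bass D, this spells B minor in first inversion.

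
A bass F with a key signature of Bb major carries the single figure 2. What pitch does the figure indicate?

G

Counting 1 letter step above F lands on G; in Bb major, that letter is G.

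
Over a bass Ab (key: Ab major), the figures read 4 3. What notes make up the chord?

The written figures 4 3 are shorthand for 6/4/3: the 6 is implied.
A third above Ab in this key is C.
A fourth above Ab in this key is Db.
A sixth above Ab in this key is F.
Together with the bass Ab, this spells Db major seventh in second inversion.

Ab, C, Db, F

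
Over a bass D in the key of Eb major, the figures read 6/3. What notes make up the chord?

D, F, Bb

A third above D in this key is F.
A sixth above D in this key is Bb.
Together with the bass D, this spells Bb major in first inversion.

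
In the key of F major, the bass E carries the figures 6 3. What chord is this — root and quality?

C major

The figures 6 3 indicate a triad in first inversion.
In first inversion the root lies a sixth above the bass: a sixth above E in F major is C.
The chord tones are E, G, C, giving C major.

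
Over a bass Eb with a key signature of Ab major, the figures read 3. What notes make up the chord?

The written figures 3 are shorthand for 5/3: the 5 is implied.
A third above Eb in this key is G.
A fifth above Eb in this key is Bb.
Together with the bass Eb, this spells Eb major in root position.

Eb, G, Bb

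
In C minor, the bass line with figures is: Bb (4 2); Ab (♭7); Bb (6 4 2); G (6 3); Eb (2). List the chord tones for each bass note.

Bb, C, Eb, G | Ab, C, Eb, Gb | Bb, C, Eb, G | G, Bb, Eb | Eb, F, Ab, C

Bb (6/4/2): Bb, C, Eb, G.
Ab (b7/5/3): Ab, C, Eb, Gb.
Bb (6/4/2): Bb, C, Eb, G.
G (6/3): G, Bb, Eb.
Eb (6/4/2): Eb, F, Ab, C.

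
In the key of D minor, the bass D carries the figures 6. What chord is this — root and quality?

The figures 6 indicate a triad in first inversion.
In first inversion the root lies a sixth above the bass: a sixth above D in D minor is Bb.
The chord tones are D, F, Bb, giving Bb major.

Bb major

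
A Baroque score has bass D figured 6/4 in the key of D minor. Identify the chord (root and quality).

G minor

The figures 6/4 indicate a triad in second inversion.
In second inversion the root lies a fourth above the bass: a fourth above D in D minor is G.
The chord tones are D, G, Bb, giving G minor.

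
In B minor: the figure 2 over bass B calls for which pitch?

C#

Counting 1 letter step above B lands on C; in B minor, that letter is C#.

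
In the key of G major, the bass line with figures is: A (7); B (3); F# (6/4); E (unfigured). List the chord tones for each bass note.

A, C, E, G | B, D, F# | F#, B, D | E, G, B

A (7/5/3): A, C, E, G.
B (5/3): B, D, F#.
F# (6/4): F#, B, D.
E (5/3): E, G, B.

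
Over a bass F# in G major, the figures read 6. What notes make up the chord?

F#, A, D

The written figures 6 are shorthand for 6/3: the 3 is implied.
A third above F# in this key is A.
A sixth above F# in this key is D.
Together with the bass F#, this spells D major in first inversion.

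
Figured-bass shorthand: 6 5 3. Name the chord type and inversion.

seventh chord, first inversion

Intervals of 6/5/3 above the bass form a seventh chord; the bass is the third, so this is first inversion.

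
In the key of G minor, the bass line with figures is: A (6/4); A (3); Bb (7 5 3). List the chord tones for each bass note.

A (6/4): A, D, F.
A (5/3): A, C, Eb.
Bb (7/5/3): Bb, D, F, A.

A, D, F | A, C, Eb | Bb, D, F, A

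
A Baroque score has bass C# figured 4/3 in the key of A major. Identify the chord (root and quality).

F# minor seventh

The figures 4/3 indicate a seventh chord in second inversion.
In second inversion the root lies a fourth above the bass: a fourth above C# in A major is F#.
The chord tones are C#, E, F#, A, giving F# minor seventh.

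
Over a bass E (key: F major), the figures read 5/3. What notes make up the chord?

A third above E in this key is G.
A fifth above E in this key is Bb.
Together with the bass E, this spells E diminished in root position.

E, G, Bb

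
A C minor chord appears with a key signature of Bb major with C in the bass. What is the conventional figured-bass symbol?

no figures

C is the root of C minor, so the chord is in root position.
A triad in root position is figured 5/3, conventionally abbreviated (no figures — root-position triad).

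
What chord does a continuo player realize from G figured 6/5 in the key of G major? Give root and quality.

E minor seventh

The figures 6/5 indicate a seventh chord in first inversion.
In first inversion the root lies a sixth above the bass: a sixth above G in G major is E.
The chord tones are G, B, D, E, giving E minor seventh.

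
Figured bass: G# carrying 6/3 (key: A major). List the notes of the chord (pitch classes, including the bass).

A third above G# in this key is B.
A sixth above G# in this key is E.
Together with the bass G#, this spells E major in first inversion.

G#, B, E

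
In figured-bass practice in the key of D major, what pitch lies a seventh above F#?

Counting 6 letter steps above F# lands on E; in D major, that letter is E.

E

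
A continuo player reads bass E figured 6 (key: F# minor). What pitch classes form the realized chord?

The written figures 6 are shorthand for 6/3: the 3 is implied.
A third above E in this key is G#.
A sixth above E in this key is C#.
Together with the bass E, this spells C# minor in first inversion.

E, G#, C#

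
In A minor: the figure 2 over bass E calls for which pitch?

F

Counting 1 letter step above E lands on F; in A minor, that letter is F.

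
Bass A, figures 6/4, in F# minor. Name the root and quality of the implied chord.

The figures 6/4 indicate a triad in second inversion.
In second inversion the root lies a fourth above the bass: a fourth above A in F# minor is D.
The chord tones are A, D, F#, giving D major.

D major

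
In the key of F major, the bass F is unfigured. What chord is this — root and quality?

F major

An unfigured bass indicates a triad in root position.
In root position the bass is the root, so the root is F.
The chord tones are F, A, C, giving F major.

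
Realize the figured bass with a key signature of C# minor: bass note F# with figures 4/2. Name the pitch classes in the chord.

F#, G#, B, D#

The written figures 4/2 are shorthand for 6/4/2: the 6 is implied.
A second above F# in this key is G#.
A fourth above F# in this key is B.
A sixth above F# in this key is D#.
Together with the bass F#, this spells G# minor seventh in third inversion.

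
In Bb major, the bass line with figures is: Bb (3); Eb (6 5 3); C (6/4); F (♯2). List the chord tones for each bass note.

Bb, D, F | Eb, G, Bb, C | C, F, A | F, G#, Bb, D

Bb (5/3): Bb, D, F.
Eb (6/5/3): Eb, G, Bb, C.
C (6/4): C, F, A.
F (6/4/#2): F, G#, Bb, D.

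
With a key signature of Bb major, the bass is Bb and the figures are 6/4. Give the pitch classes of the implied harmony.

A fourth above Bb in this key is Eb.
A sixth above Bb in this key is G.
Together with the bass Bb, this spells Eb major in second inversion.

Bb, Eb, G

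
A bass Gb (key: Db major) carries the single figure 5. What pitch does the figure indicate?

Db

Counting 4 letter steps above Gb lands on D; in Db major, that letter is Db.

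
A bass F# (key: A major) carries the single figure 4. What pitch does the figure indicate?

B

Counting 3 letter steps above F# lands on B; in A major, that letter is B.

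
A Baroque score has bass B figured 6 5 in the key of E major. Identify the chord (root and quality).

G# minor seventh

The figures 6 5 indicate a seventh chord in first inversion.
In first inversion the root lies a sixth above the bass: a sixth above B in E major is G#.
The chord tones are B, D#, F#, G#, giving G# minor seventh.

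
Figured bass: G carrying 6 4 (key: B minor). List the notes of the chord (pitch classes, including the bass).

A fourth above G in this key is C#.
A sixth above G in this key is E.
Together with the bass G, this spells C# diminished in second inversion.

G, C#, E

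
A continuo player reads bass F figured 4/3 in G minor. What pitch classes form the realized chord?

The written figures 4/3 are shorthand for 6/4/3: the 6 is implied.
A third above F in this key is A.
A fourth above F in this key is Bb.
A sixth above F in this key is D.
Together with the bass F, this spells Bb major seventh in second inversion.

F, A, Bb, D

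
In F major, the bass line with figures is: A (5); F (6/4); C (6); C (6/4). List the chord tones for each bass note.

A, C, E | F, Bb, D | C, E, A | C, F, A

A (5/3): A, C, E.
F (6/4): F, Bb, D.
C (6/3): C, E, A.
C (6/4): C, F, A.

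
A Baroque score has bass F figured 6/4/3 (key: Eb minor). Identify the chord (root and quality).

Bb minor seventh

The figures 6/4/3 indicate a seventh chord in second inversion.
In second inversion the root lies a fourth above the bass: a fourth above F in Eb minor is Bb.
The chord tones are F, Ab, Bb, Db, giving Bb minor seventh.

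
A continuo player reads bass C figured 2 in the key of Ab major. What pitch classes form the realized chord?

C, Db, F, Ab

The written figures 2 are shorthand for 6/4/2: the 6/4 are implied.
A second above C in this key is Db.
A fourth above C in this key is F.
A sixth above C in this key is Ab.
Together with the bass C, this spells Db major seventh in third inversion.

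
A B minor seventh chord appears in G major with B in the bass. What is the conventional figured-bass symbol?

B is the root of B minor seventh, so the chord is in root position.
A seventh chord in root position is figured 7/5/3, conventionally abbreviated 7.

7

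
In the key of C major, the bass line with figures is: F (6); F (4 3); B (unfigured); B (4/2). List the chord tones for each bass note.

F, A, D | F, A, B, D | B, D, F | B, C, E, G

F (6/3): F, A, D.
F (6/4/3): F, A, B, D.
B (5/3): B, D, F.
B (6/4/2): B, C, E, G.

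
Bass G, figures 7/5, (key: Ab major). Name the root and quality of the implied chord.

The figures 7/5 indicate a seventh chord in root position.
In root position the bass is the root, so the root is G.
The chord tones are G, Bb, Db, F, giving G half-diminished seventh.

G half-diminished seventh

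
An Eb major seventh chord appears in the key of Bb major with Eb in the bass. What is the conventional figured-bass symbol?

7

Eb is the root of Eb major seventh, so the chord is in root position.
A seventh chord in root position is figured 7/5/3, conventionally abbreviated 7.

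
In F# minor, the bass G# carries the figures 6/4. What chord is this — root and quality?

The figures 6/4 indicate a triad in second inversion.
In second inversion the root lies a fourth above the bass: a fourth above G# in F# minor is C#.
The chord tones are G#, C#, E, giving C# minor.

C# minor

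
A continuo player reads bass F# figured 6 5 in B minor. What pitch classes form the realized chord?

F#, A, C#, D

The written figures 6 5 are shorthand for 6/5/3: the 3 is implied.
A third above F# in this key is A.
A fifth above F# in this key is C#.
A sixth above F# in this key is D.
Together with the bass F#, this spells D major seventh in first inversion.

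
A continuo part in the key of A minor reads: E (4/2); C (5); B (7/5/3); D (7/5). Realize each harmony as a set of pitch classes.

E (6/4/2): E, F, A, C.
C (5/3): C, E, G.
B (7/5/3): B, D, F, A.
D (7/5/3): D, F, A, C.

E, F, A, C | C, E, G | B, D, F, A | D, F, A, C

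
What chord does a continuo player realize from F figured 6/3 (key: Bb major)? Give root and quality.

D minor

The figures 6/3 indicate a triad in first inversion.
In first inversion the root lies a sixth above the bass: a sixth above F in Bb major is D.
The chord tones are F, A, D, giving D minor.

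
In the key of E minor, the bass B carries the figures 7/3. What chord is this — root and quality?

B minor seventh

The figures 7/3 indicate a seventh chord in root position.
In root position the bass is the root, so the root is B.
The chord tones are B, D, F#, A, giving B minor seventh.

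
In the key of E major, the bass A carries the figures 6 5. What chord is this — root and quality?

F# minor seventh

The figures 6 5 indicate a seventh chord in first inversion.
In first inversion the root lies a sixth above the bass: a sixth above A in E major is F#.
The chord tones are A, C#, E, F#, giving F# minor seventh.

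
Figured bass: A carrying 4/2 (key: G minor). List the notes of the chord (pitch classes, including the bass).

A, Bb, D, F

The written figures 4/2 are shorthand for 6/4/2: the 6 is implied.
A second above A in this key is Bb.
A fourth above A in this key is D.
A sixth above A in this key is F.
Together with the bass A, this spells Bb major seventh in third inversion.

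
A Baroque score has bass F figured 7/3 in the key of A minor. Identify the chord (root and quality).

F major seventh

The figures 7/3 indicate a seventh chord in root position.
In root position the bass is the root, so the root is F.
The chord tones are F, A, C, E, giving F major seventh.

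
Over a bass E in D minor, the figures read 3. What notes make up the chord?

E, G, Bb

The written figures 3 are shorthand for 5/3: the 5 is implied.
A third above E in this key is G.
A fifth above E in this key is Bb.
Together with the bass E, this spells E diminished in root position.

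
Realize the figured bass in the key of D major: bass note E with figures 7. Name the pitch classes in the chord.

The written figures 7 are shorthand for 7/5/3: the 5/3 are implied.
A third above E in this key is G.
A fifth above E in this key is B.
A seventh above E in this key is D.
Together with the bass E, this spells E minor seventh in root position.

E, G, B, D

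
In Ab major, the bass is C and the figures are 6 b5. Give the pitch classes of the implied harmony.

The written figures 6 b5 are shorthand for 6/5/3: the 3 is implied.
A third above C in this key is Eb.
A fifth above C in this key is G, lowered to Gb by the flat.
A sixth above C in this key is Ab.
Together with the bass C, this spells Ab dominant seventh in first inversion.

C, Eb, Gb, Ab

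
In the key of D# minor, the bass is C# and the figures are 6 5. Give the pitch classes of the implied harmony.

C#, E#, G#, A#

The written figures 6 5 are shorthand for 6/5/3: the 3 is implied.
A third above C# in this key is E#.
A fifth above C# in this key is G#.
A sixth above C# in this key is A#.
Together with the bass C#, this spells A# minor seventh in first inversion.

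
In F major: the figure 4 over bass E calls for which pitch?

A

Counting 3 letter steps above E lands on A; in F major, that letter is A.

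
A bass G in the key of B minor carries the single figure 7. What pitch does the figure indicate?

F#

Counting 6 letter steps above G lands on F; in B minor, that letter is F#.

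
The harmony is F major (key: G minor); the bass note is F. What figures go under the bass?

no figures

F is the root of F major, so the chord is in root position.
A triad in root position is figured 5/3, conventionally abbreviated (no figures — root-position triad).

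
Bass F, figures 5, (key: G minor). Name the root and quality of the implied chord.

F major

The figures 5 indicate a triad in root position.
In root position the bass is the root, so the root is F.
The chord tones are F, A, C, giving F major.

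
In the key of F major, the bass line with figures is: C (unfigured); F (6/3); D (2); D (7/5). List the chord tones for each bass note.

C, E, G | F, A, D | D, E, G, Bb | D, F, A, C

C (5/3): C, E, G.
F (6/3): F, A, D.
D (6/4/2): D, E, G, Bb.
D (7/5/3): D, F, A, C.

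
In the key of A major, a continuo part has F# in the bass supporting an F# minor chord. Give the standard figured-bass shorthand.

F# is the root of F# minor, so the chord is in root position.
A triad in root position is figured 5/3, conventionally abbreviated (no figures — root-position triad).

no figures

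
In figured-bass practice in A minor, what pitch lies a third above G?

B

Counting 2 letter steps above G lands on B; in A minor, that letter is B.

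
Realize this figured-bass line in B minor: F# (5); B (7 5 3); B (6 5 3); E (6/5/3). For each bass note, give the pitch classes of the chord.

F#, A, C# | B, D, F#, A | B, D, F#, G | E, G, B, C#

F# (5/3): F#, A, C#.
B (7/5/3): B, D, F#, A.
B (6/5/3): B, D, F#, G.
E (6/5/3): E, G, B, C#.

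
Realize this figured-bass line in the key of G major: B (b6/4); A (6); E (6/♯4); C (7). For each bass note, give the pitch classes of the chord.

B, E, Gb | A, C, F# | E, A#, C | C, E, G, B

B (b6/4): B, E, Gb.
A (6/3): A, C, F#.
E (6/#4): E, A#, C.
C (7/5/3): C, E, G, B.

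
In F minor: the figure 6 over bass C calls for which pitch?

Counting 5 letter steps above C lands on A; in F minor, that letter is Ab.

Ab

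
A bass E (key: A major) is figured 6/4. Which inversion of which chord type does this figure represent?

triad, second inversion

Intervals of 6/4 above the bass form a triad; the bass is the fifth, so this is second inversion.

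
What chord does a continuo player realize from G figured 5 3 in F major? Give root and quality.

The figures 5 3 indicate a triad in root position.
In root position the bass is the root, so the root is G.
The chord tones are G, Bb, D, giving G minor.

G minor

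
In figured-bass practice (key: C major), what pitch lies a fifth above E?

Counting 4 letter steps above E lands on B; in C major, that letter is B.

B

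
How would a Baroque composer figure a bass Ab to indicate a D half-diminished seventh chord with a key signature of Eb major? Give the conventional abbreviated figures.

4/3

Ab is the fifth of D half-diminished seventh, so the chord is in second inversion.
A seventh chord in second inversion is figured 6/4/3, conventionally abbreviated 4/3.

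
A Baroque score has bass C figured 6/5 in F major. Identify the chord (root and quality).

A minor seventh

The figures 6/5 indicate a seventh chord in first inversion.
In first inversion the root lies a sixth above the bass: a sixth above C in F major is A.
The chord tones are C, E, G, A, giving A minor seventh.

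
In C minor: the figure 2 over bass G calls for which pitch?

Counting 1 letter step above G lands on A; in C minor, that letter is Ab.

Ab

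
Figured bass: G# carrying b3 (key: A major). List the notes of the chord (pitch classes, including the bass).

The written figures b3 are shorthand for 5/3: the 5 is implied.
A third above G# in this key is B, lowered to Bb by the flat.
A fifth above G# in this key is D.

G#, Bb, D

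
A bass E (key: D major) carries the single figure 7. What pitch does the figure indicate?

D

Counting 6 letter steps above E lands on D; in D major, that letter is D.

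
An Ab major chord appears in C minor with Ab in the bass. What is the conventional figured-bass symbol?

Ab is the root of Ab major, so the chord is in root position.
A triad in root position is figured 5/3, conventionally abbreviated (no figures — root-position triad).

no figures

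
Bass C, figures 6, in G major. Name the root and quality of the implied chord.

The figures 6 indicate a triad in first inversion.
In first inversion the root lies a sixth above the bass: a sixth above C in G major is A.
The chord tones are C, E, A, giving A minor.

A minor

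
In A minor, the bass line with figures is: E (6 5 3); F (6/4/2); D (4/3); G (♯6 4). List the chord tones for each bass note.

E, G, B, C | F, G, B, D | D, F, G, B | G, C, E#

E (6/5/3): E, G, B, C.
F (6/4/2): F, G, B, D.
D (6/4/3): D, F, G, B.
G (#6/4): G, C, E#.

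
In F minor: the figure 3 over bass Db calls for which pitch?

Counting 2 letter steps above Db lands on F; in F minor, that letter is F.

F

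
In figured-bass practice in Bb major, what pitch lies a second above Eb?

Counting 1 letter step above Eb lands on F; in Bb major, that letter is F.

F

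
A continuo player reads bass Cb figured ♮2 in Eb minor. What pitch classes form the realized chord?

The written figures ♮2 are shorthand for 6/4/2: the 6/4 are implied.
A second above Cb in this key is Db, made natural (D) by the ♮ figure.
A fourth above Cb in this key is F.
A sixth above Cb in this key is Ab.
Together with the bass Cb, this spells D diminished seventh in third inversion.

Cb, D, F, Ab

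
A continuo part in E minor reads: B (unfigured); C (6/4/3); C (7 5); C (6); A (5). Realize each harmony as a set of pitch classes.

B (5/3): B, D, F#.
C (6/4/3): C, E, F#, A.
C (7/5/3): C, E, G, B.
C (6/3): C, E, A.
A (5/3): A, C, E.

B, D, F# | C, E, F#, A | C, E, G, B | C, E, A | A, C, E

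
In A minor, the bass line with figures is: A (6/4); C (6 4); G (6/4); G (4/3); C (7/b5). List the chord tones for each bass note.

A, D, F | C, F, A | G, C, E | G, B, C, E | C, E, Gb, B

A (6/4): A, D, F.
C (6/4): C, F, A.
G (6/4): G, C, E.
G (6/4/3): G, B, C, E.
C (7/b5/3): C, E, Gb, B.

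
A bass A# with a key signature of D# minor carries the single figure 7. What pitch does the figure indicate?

G#

Counting 6 letter steps above A# lands on G; in D# minor, that letter is G#.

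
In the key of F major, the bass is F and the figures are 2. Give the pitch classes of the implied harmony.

F, G, Bb, D

The written figures 2 are shorthand for 6/4/2: the 6/4 are implied.
A second above F in this key is G.
A fourth above F in this key is Bb.
A sixth above F in this key is D.
Together with the bass F, this spells G minor seventh in third inversion.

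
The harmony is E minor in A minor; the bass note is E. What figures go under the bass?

no figures

E is the root of E minor, so the chord is in root position.
A triad in root position is figured 5/3, conventionally abbreviated (no figures — root-position triad).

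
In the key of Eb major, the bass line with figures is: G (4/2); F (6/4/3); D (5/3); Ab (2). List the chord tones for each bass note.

G (6/4/2): G, Ab, C, Eb.
F (6/4/3): F, Ab, Bb, D.
D (5/3): D, F, Ab.
Ab (6/4/2): Ab, Bb, D, F.

G, Ab, C, Eb | F, Ab, Bb, D | D, F, Ab | Ab, Bb, D, F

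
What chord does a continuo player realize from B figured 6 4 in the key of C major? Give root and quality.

The figures 6 4 indicate a triad in second inversion.
In second inversion the root lies a fourth above the bass: a fourth above B in C major is E.
The chord tones are B, E, G, giving E minor.

E minor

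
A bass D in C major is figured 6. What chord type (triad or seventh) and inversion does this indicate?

6 is shorthand for 6/3.
Intervals of 6/3 above the bass form a triad; the bass is the third, so this is first inversion.

triad, first inversion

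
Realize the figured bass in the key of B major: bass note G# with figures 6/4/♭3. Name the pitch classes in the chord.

A third above G# in this key is B, lowered to Bb by the flat.
A fourth above G# in this key is C#.
A sixth above G# in this key is E.

G#, Bb, C#, E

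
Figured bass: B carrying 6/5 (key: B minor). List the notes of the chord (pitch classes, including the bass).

B, D, F#, G

The written figures 6/5 are shorthand for 6/5/3: the 3 is implied.
A third above B in this key is D.
A fifth above B in this key is F#.
A sixth above B in this key is G.
Together with the bass B, this spells G major seventh in first inversion.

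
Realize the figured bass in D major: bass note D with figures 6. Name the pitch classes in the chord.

D, F#, B

The written figures 6 are shorthand for 6/3: the 3 is implied.
A third above D in this key is F#.
A sixth above D in this key is B.
Together with the bass D, this spells B minor in first inversion.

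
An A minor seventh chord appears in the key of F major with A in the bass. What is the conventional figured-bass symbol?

A is the root of A minor seventh, so the chord is in root position.
A seventh chord in root position is figured 7/5/3, conventionally abbreviated 7.

7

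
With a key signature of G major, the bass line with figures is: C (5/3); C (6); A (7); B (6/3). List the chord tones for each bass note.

C, E, G | C, E, A | A, C, E, G | B, D, G

C (5/3): C, E, G.
C (6/3): C, E, A.
A (7/5/3): A, C, E, G.
B (6/3): B, D, G.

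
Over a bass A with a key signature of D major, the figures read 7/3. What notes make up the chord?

The written figures 7/3 are shorthand for 7/5/3: the 5 is implied.
A third above A in this key is C#.
A fifth above A in this key is E.
A seventh above A in this key is G.
Together with the bass A, this spells A dominant seventh in root position.

A, C#, E, G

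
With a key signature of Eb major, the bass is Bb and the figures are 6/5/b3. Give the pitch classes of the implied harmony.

Bb, Db, F, G

A third above Bb in this key is D, lowered to Db by the flat.
A fifth above Bb in this key is F.
A sixth above Bb in this key is G.
Together with the bass Bb, this spells G half-diminished seventh in first inversion.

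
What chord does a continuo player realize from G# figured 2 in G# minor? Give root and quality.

The figures 2 indicate a seventh chord in third inversion.
In third inversion the root lies a second above the bass: a second above G# in G# minor is A#.
The chord tones are G#, A#, C#, E, giving A# half-diminished seventh.

A# half-diminished seventh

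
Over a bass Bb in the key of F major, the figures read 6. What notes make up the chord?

The written figures 6 are shorthand for 6/3: the 3 is implied.
A third above Bb in this key is D.
A sixth above Bb in this key is G.
Together with the bass Bb, this spells G minor in first inversion.

Bb, D, G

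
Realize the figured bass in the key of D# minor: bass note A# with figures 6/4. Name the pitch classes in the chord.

A fourth above A# in this key is D#.
A sixth above A# in this key is F#.
Together with the bass A#, this spells D# minor in second inversion.

A#, D#, F#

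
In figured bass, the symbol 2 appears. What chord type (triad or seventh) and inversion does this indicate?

2 is shorthand for 6/4/2.
Intervals of 6/4/2 above the bass form a seventh chord; the bass is the seventh, so this is third inversion.

seventh chord, third inversion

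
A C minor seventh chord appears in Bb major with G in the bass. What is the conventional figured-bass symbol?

4/3

G is the fifth of C minor seventh, so the chord is in second inversion.
A seventh chord in second inversion is figured 6/4/3, conventionally abbreviated 4/3.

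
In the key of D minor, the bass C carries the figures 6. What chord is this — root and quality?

A minor

The figures 6 indicate a triad in first inversion.
In first inversion the root lies a sixth above the bass: a sixth above C in D minor is A.
The chord tones are C, E, A, giving A minor.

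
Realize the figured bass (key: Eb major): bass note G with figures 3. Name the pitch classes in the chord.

The written figures 3 are shorthand for 5/3: the 5 is implied.
A third above G in this key is Bb.
A fifth above G in this key is D.
Together with the bass G, this spells G minor in root position.

G, Bb, D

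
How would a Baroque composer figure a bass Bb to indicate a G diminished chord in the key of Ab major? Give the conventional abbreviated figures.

6

Bb is the third of G diminished, so the chord is in first inversion.
A triad in first inversion is figured 6/3, conventionally abbreviated 6.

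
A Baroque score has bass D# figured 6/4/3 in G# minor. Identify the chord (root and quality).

The figures 6/4/3 indicate a seventh chord in second inversion.
In second inversion the root lies a fourth above the bass: a fourth above D# in G# minor is G#.
The chord tones are D#, F#, G#, B, giving G# minor seventh.

G# minor seventh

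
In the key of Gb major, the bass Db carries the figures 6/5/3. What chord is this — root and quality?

The figures 6/5/3 indicate a seventh chord in first inversion.
In first inversion the root lies a sixth above the bass: a sixth above Db in Gb major is Bb.
The chord tones are Db, F, Ab, Bb, giving Bb minor seventh.

Bb minor seventh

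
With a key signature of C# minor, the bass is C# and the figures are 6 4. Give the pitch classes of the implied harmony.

C#, F#, A

A fourth above C# in this key is F#.
A sixth above C# in this key is A.
Together with the bass C#, this spells F# minor in second inversion.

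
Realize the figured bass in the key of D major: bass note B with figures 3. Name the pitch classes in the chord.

B, D, F#

The written figures 3 are shorthand for 5/3: the 5 is implied.
A third above B in this key is D.
A fifth above B in this key is F#.
Together with the bass B, this spells B minor in root position.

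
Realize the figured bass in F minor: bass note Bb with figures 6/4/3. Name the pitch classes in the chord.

Bb, Db, Eb, G

A third above Bb in this key is Db.
A fourth above Bb in this key is Eb.
A sixth above Bb in this key is G.
Together with the bass Bb, this spells Eb dominant seventh in second inversion.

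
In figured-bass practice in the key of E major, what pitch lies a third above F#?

A

Counting 2 letter steps above F# lands on A; in E major, that letter is A.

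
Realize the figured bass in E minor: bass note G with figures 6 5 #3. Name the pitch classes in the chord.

A third above G in this key is B, raised to B# by the sharp.
A fifth above G in this key is D.
A sixth above G in this key is E.

G, B#, D, E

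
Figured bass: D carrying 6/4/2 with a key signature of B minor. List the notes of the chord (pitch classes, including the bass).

A second above D in this key is E.
A fourth above D in this key is G.
A sixth above D in this key is B.
Together with the bass D, this spells E minor seventh in third inversion.

D, E, G, B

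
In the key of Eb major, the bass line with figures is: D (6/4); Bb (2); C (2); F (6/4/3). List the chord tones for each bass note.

D (6/4): D, G, Bb.
Bb (6/4/2): Bb, C, Eb, G.
C (6/4/2): C, D, F, Ab.
F (6/4/3): F, Ab, Bb, D.

D, G, Bb | Bb, C, Eb, G | C, D, F, Ab | F, Ab, Bb, D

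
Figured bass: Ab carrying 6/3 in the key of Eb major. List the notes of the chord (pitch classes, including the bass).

Ab, C, F

A third above Ab in this key is C.
A sixth above Ab in this key is F.
Together with the bass Ab, this spells F minor in first inversion.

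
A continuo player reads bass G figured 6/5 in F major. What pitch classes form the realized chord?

The written figures 6/5 are shorthand for 6/5/3: the 3 is implied.
A third above G in this key is Bb.
A fifth above G in this key is D.
A sixth above G in this key is E.
Together with the bass G, this spells E half-diminished seventh in first inversion.

G, Bb, D, E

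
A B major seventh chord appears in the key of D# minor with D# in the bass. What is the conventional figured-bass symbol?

6/5

D# is the third of B major seventh, so the chord is in first inversion.
A seventh chord in first inversion is figured 6/5/3, conventionally abbreviated 6/5.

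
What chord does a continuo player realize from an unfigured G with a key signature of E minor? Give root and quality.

G major

An unfigured bass indicates a triad in root position.
In root position the bass is the root, so the root is G.
The chord tones are G, B, D, giving G major.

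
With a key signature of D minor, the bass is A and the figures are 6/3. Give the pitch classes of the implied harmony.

A, C, F

A third above A in this key is C.
A sixth above A in this key is F.
Together with the bass A, this spells F major in first inversion.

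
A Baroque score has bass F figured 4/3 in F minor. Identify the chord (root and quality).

The figures 4/3 indicate a seventh chord in second inversion.
In second inversion the root lies a fourth above the bass: a fourth above F in F minor is Bb.
The chord tones are F, Ab, Bb, Db, giving Bb minor seventh.

Bb minor seventh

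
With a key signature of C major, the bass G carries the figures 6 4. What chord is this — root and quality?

The figures 6 4 indicate a triad in second inversion.
In second inversion the root lies a fourth above the bass: a fourth above G in C major is C.
The chord tones are G, C, E, giving C major.

C major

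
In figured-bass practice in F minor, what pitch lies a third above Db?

Counting 2 letter steps above Db lands on F; in F minor, that letter is F.

F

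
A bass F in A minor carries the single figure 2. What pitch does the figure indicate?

G

Counting 1 letter step above F lands on G; in A minor, that letter is G.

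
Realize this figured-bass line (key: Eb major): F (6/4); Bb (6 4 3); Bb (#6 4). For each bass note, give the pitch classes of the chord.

F (6/4): F, Bb, D.
Bb (6/4/3): Bb, D, Eb, G.
Bb (#6/4): Bb, Eb, G#.

F, Bb, D | Bb, D, Eb, G | Bb, Eb, G#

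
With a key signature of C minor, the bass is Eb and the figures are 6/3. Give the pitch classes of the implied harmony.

A third above Eb in this key is G.
A sixth above Eb in this key is C.
Together with the bass Eb, this spells C minor in first inversion.

Eb, G, C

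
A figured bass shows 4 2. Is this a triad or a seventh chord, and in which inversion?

seventh chord, third inversion

4 2 is shorthand for 6/4/2.
Intervals of 6/4/2 above the bass form a seventh chord; the bass is the seventh, so this is third inversion.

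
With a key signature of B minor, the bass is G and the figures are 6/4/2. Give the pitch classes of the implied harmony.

A second above G in this key is A.
A fourth above G in this key is C#.
A sixth above G in this key is E.
Together with the bass G, this spells A dominant seventh in third inversion.

G, A, C#, E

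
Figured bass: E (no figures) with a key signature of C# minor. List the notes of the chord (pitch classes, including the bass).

An unfigured bass implies 5/3.
A third above E in this key is G#.
A fifth above E in this key is B.
Together with the bass E, this spells E major in root position.

E, G#, B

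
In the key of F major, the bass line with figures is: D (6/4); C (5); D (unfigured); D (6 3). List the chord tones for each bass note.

D, G, Bb | C, E, G | D, F, A | D, F, Bb

D (6/4): D, G, Bb.
C (5/3): C, E, G.
D (5/3): D, F, A.
D (6/3): D, F, Bb.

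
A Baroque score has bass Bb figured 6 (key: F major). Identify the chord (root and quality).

G minor

The figures 6 indicate a triad in first inversion.
In first inversion the root lies a sixth above the bass: a sixth above Bb in F major is G.
The chord tones are Bb, D, G, giving G minor.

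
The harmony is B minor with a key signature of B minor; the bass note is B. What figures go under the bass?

B is the root of B minor, so the chord is in root position.
A triad in root position is figured 5/3, conventionally abbreviated (no figures — root-position triad).

no figures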